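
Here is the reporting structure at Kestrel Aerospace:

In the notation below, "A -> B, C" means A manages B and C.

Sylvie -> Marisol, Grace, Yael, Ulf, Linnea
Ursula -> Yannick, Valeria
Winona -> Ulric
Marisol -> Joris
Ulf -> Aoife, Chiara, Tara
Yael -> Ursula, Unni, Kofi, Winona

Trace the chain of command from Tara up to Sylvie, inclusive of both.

Tara reports to Ulf. Ulf reports to Sylvie. Sylvie is at the top.

Tara -> Ulf -> Sylvie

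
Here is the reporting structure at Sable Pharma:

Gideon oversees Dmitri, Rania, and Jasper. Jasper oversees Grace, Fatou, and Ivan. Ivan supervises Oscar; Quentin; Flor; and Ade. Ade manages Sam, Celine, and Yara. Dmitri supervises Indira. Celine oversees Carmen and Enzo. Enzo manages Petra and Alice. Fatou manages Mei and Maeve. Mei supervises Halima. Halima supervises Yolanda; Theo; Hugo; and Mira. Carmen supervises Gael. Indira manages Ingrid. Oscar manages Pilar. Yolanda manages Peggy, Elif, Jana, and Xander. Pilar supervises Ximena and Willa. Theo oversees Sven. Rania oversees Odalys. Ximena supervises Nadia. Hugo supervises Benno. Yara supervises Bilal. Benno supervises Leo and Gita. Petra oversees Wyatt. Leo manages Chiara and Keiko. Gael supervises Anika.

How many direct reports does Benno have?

Benno directly manages Leo, Gita. That is 2 direct reports.

2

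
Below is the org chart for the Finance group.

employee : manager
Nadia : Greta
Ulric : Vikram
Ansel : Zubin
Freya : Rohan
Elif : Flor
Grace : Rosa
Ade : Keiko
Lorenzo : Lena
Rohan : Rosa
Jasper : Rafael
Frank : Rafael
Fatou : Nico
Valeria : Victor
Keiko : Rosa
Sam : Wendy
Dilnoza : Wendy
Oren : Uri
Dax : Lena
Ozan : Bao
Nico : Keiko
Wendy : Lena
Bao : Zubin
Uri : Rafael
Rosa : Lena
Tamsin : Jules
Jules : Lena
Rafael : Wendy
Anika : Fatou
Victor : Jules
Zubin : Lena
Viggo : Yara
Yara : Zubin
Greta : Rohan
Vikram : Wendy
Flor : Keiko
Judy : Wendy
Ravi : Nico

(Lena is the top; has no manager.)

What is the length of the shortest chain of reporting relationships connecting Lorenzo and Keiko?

Lorenzo is 1 level below Lena, and Keiko is 2 levels below Lena (their lowest common manager). The shortest path runs up from Lorenzo to Lena and back down to Keiko: 1 + 2 = 3 links.

3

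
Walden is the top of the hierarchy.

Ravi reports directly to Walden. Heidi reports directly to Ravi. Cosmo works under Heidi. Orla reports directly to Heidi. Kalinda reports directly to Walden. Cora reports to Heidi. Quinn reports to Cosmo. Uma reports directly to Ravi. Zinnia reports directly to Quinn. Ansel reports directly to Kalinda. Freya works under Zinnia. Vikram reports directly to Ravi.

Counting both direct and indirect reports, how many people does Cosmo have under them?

Cosmo directly manages Quinn. Under Quinn: Zinnia, Freya (2). That's 3 in total.

3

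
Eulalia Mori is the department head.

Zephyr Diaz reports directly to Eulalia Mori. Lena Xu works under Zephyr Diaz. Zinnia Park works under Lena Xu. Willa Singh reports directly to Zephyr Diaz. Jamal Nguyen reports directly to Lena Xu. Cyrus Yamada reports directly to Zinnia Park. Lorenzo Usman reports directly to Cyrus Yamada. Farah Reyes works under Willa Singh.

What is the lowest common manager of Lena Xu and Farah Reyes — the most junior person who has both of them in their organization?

Zephyr Diaz

Lena Xu's chain of managers is Zephyr Diaz, Eulalia Mori. Farah Reyes's chain of managers is Willa Singh, Zephyr Diaz, Eulalia Mori. The first manager that appears in both chains is Zephyr Diaz.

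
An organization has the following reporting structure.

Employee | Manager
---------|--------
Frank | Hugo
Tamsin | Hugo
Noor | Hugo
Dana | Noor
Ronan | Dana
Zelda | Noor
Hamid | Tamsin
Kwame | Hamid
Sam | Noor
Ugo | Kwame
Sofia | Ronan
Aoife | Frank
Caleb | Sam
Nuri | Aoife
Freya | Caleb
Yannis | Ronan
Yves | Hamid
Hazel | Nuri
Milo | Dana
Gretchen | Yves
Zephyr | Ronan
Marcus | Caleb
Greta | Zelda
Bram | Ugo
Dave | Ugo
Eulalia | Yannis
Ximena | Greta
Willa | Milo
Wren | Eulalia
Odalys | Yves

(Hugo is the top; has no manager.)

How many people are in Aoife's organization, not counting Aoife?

2

Aoife directly manages Nuri. Under Nuri: Hazel (1). That's 2 in total.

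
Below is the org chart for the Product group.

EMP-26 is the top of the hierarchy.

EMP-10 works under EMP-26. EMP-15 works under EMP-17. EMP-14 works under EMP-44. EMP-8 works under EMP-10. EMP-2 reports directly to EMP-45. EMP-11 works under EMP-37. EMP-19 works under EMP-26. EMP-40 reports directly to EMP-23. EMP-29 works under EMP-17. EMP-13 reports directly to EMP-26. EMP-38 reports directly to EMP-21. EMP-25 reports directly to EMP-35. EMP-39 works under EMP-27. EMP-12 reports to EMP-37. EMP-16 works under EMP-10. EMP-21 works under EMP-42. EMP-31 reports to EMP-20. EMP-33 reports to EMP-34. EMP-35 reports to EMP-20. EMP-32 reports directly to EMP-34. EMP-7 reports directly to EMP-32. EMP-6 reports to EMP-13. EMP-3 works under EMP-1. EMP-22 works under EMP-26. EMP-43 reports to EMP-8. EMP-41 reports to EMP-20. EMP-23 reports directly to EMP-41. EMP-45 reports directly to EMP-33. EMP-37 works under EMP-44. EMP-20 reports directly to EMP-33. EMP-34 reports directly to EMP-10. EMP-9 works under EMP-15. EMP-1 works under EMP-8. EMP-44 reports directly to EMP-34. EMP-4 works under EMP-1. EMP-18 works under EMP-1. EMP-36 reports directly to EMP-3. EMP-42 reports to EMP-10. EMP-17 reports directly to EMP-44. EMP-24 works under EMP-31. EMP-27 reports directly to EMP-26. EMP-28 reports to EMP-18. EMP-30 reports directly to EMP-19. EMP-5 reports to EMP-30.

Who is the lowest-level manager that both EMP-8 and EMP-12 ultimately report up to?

EMP-8's chain of managers is EMP-10, EMP-26. EMP-12's chain of managers is EMP-37, EMP-44, EMP-34, EMP-10, EMP-26. The first manager that appears in both chains is EMP-10.

EMP-10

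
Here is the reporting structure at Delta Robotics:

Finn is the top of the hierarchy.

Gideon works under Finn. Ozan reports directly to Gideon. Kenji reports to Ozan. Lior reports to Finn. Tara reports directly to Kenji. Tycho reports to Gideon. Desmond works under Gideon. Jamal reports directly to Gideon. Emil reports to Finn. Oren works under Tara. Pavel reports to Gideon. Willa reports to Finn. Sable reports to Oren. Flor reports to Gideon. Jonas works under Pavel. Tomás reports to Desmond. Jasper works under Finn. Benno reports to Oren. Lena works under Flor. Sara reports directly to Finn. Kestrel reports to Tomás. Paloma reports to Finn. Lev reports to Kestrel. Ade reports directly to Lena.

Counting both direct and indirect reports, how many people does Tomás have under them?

Tomás directly manages Kestrel. Under Kestrel: Lev (1). That's 2 in total.

2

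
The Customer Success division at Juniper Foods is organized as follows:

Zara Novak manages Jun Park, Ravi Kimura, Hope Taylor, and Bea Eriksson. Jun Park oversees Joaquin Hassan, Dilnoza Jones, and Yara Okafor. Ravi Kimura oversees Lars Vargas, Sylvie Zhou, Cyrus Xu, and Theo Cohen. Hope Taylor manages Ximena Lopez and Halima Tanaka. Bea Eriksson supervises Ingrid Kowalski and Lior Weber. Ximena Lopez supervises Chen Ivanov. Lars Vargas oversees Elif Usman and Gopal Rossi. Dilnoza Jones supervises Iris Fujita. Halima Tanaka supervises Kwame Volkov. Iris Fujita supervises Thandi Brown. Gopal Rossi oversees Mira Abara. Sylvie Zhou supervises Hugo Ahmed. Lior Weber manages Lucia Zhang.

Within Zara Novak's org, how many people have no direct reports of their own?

The people in Zara Novak's organization with no one reporting to them are Lucia Zhang, Ingrid Kowalski, Kwame Volkov, Chen Ivanov, Theo Cohen, Cyrus Xu, Hugo Ahmed, Mira Abara, Elif Usman, Yara Okafor, Joaquin Hassan, Thandi Brown. That is 12.

12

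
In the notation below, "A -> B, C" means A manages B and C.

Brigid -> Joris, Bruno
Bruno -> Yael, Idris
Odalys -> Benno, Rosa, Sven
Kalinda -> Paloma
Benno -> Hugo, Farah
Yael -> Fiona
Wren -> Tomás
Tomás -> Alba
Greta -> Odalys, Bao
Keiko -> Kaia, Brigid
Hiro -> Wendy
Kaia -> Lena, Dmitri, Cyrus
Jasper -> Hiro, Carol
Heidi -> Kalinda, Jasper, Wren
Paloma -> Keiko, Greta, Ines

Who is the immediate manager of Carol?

Jasper

Carol reports directly to Jasper.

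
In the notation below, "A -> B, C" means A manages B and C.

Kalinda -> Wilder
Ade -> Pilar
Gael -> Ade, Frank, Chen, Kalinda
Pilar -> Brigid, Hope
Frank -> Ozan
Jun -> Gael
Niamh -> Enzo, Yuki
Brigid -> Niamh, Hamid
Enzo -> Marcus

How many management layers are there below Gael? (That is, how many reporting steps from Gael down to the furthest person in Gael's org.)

6

The longest chain under Gael runs Gael → Ade → Pilar → Brigid → Niamh → Enzo → Marcus, which is 6 levels below Gael.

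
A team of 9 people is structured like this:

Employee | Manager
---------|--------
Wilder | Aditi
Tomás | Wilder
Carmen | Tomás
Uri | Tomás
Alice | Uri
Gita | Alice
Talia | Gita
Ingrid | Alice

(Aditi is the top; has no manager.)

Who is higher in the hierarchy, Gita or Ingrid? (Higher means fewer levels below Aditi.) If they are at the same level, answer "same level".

Both Gita and Ingrid are 5 levels below Aditi.

same level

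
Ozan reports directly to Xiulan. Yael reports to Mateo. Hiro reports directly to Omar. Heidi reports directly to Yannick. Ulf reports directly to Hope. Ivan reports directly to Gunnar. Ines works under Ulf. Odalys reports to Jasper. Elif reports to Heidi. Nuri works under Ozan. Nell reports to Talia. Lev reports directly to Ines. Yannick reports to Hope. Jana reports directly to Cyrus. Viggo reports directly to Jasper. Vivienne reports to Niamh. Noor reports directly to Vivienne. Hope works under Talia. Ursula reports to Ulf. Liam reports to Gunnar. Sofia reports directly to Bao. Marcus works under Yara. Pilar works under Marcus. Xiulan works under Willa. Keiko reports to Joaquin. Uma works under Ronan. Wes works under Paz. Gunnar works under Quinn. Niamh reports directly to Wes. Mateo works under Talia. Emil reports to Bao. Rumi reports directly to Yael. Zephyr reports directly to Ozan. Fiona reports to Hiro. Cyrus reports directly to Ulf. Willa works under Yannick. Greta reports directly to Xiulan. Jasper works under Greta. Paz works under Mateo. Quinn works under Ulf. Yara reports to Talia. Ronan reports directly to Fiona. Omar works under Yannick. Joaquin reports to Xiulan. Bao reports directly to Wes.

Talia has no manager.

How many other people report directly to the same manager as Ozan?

Ozan reports to Xiulan. Xiulan's other direct reports are Joaquin, Greta — 2 peers.

2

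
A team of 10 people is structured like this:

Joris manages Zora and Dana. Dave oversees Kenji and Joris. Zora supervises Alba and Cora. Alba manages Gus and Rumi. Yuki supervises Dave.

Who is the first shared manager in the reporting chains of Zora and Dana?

Zora's chain of managers is Joris, Dave, Yuki. Dana's chain of managers is Joris, Dave, Yuki. The first manager that appears in both chains is Joris.

Joris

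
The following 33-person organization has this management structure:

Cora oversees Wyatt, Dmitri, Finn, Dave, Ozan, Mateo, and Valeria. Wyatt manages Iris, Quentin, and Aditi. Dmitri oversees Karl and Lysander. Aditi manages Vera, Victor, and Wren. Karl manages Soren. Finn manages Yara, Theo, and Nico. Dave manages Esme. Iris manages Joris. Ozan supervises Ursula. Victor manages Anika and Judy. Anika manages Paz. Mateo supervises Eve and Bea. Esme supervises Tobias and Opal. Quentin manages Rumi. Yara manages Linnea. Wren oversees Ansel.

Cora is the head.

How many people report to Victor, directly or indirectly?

Victor directly manages Anika, Judy. Under Anika: Paz (1). Judy has no reports. So Victor's organization is 2 direct reports plus everyone under them: 2 + 1 = 3.

3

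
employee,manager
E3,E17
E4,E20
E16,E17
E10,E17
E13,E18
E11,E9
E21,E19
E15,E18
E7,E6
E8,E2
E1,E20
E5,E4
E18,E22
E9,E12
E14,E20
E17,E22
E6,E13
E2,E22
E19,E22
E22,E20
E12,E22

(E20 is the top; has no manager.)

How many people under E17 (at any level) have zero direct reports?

3

The people in E17's organization with no one reporting to them are E16, E10, E3. That is 3.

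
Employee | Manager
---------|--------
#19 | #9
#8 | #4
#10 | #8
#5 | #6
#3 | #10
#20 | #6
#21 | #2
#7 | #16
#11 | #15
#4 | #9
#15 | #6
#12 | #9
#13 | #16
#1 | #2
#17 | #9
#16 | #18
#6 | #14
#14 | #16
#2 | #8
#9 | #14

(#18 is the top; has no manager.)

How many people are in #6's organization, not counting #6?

4

#6 directly manages #5, #15, #20. #5 has no reports. Under #15: #11 (1). #20 has no reports. So #6's organization is 3 direct reports plus everyone under them: 1 + 2 + 1 = 4.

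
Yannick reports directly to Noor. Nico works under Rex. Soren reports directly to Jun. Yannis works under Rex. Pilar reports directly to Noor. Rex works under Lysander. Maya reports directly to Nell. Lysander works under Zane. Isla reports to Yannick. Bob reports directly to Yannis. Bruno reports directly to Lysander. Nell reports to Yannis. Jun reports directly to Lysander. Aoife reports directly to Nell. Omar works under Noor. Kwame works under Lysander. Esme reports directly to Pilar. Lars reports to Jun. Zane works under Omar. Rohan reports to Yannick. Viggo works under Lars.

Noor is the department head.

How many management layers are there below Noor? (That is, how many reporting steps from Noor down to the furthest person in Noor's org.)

7

The longest chain under Noor runs Noor → Omar → Zane → Lysander → Rex → Yannis → Nell → Aoife, which is 7 levels below Noor.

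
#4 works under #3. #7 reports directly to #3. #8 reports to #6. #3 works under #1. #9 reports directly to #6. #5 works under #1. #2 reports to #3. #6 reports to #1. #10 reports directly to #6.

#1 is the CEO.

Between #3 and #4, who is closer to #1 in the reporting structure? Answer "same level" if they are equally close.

#3

#3 is 1 level below #1; #4 is 2. #3 is higher.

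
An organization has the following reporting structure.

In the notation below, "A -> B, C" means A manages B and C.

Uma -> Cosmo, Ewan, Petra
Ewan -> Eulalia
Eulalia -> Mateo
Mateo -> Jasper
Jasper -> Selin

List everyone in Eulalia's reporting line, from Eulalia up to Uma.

Eulalia -> Ewan -> Uma

Eulalia reports to Ewan. Ewan reports to Uma. Uma is at the top.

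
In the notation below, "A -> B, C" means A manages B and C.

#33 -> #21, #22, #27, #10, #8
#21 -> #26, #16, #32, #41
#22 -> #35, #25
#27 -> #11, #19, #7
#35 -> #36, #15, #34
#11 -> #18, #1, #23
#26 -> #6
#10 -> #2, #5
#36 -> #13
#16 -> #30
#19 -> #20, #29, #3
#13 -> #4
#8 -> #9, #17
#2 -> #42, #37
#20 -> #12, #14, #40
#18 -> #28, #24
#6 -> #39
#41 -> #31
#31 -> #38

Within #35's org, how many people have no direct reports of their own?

3

The people in #35's organization with no one reporting to them are #34, #15, #4. That is 3.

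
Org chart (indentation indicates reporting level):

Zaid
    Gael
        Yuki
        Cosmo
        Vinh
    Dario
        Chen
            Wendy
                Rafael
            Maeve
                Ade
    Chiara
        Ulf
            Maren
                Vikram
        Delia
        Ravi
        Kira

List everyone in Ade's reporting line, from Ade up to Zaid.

Ade reports to Maeve. Maeve reports to Chen. Chen reports to Dario. Dario reports to Zaid. Zaid is at the top.

Ade -> Maeve -> Chen -> Dario -> Zaid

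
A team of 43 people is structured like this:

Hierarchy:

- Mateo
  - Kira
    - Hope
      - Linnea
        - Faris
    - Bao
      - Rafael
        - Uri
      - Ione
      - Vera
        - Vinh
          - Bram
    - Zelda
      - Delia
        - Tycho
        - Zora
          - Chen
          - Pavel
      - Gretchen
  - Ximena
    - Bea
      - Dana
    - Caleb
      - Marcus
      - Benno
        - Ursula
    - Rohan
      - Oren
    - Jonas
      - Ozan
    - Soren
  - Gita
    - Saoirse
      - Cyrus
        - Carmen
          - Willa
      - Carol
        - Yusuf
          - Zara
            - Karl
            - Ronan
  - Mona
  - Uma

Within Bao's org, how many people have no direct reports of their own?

The people in Bao's organization with no one reporting to them are Bram, Ione, Uri. That is 3.

3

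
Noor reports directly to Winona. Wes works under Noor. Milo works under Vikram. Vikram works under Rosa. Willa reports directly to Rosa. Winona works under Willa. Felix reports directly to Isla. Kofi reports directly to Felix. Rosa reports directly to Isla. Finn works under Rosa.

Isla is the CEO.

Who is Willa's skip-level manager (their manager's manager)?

Isla

Willa reports to Rosa, and Rosa reports to Isla. So Willa's skip-level manager is Isla.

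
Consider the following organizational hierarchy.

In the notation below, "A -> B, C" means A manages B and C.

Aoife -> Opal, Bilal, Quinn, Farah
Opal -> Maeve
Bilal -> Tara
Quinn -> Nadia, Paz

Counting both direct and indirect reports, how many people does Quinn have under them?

Quinn directly manages Nadia, Paz. Nadia has no reports. Paz has no reports. So Quinn's organization is 2 direct reports plus everyone under them: 1 + 1 = 2.

2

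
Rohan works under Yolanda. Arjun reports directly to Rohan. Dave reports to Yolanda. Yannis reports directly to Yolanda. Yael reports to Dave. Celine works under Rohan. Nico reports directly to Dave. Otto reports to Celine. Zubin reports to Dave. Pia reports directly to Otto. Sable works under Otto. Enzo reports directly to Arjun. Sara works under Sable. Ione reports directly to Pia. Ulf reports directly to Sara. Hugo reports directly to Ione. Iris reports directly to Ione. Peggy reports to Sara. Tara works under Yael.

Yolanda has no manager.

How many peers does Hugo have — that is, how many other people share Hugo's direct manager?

Hugo reports to Ione. Ione's other direct reports are Iris — 1 peer.

1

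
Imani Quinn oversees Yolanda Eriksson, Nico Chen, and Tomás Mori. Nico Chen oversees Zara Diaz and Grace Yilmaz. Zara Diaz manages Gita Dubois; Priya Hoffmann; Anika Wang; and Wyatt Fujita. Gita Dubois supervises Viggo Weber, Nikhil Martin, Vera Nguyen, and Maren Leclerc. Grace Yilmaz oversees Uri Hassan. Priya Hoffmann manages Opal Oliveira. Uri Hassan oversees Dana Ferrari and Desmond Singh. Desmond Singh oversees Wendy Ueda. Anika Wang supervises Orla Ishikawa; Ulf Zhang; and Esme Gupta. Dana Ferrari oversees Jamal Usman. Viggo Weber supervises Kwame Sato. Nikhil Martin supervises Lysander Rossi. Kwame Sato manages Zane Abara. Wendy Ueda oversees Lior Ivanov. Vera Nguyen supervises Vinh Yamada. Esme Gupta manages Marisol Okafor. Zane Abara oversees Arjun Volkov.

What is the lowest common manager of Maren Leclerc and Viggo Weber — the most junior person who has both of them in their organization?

Maren Leclerc's chain of managers is Gita Dubois, Zara Diaz, Nico Chen, Imani Quinn. Viggo Weber's chain of managers is Gita Dubois, Zara Diaz, Nico Chen, Imani Quinn. The first manager that appears in both chains is Gita Dubois.

Gita Dubois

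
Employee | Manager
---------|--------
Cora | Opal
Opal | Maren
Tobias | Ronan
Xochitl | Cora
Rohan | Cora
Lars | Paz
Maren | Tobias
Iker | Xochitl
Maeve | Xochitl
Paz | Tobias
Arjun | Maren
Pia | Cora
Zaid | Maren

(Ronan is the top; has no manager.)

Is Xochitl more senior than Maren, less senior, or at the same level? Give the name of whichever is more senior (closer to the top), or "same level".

Xochitl is 5 levels below Ronan; Maren is 2. Maren is higher.

Maren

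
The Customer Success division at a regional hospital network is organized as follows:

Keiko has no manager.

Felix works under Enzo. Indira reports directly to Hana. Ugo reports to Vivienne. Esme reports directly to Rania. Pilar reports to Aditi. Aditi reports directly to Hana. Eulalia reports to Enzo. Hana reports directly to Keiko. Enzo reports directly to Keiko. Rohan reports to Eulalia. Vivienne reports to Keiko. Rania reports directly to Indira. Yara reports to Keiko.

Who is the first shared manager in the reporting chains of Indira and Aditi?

Indira's chain of managers is Hana, Keiko. Aditi's chain of managers is Hana, Keiko. The first manager that appears in both chains is Hana.

Hana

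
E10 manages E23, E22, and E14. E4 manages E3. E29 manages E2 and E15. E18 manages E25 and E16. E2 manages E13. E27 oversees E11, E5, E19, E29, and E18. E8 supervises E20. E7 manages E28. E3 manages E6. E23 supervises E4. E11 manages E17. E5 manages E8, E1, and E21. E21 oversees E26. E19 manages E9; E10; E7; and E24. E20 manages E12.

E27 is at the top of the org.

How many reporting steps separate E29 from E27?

1

Chain from E29 up to E27: E29 → E27. That is 1 step up, so E29 is 1 level below E27.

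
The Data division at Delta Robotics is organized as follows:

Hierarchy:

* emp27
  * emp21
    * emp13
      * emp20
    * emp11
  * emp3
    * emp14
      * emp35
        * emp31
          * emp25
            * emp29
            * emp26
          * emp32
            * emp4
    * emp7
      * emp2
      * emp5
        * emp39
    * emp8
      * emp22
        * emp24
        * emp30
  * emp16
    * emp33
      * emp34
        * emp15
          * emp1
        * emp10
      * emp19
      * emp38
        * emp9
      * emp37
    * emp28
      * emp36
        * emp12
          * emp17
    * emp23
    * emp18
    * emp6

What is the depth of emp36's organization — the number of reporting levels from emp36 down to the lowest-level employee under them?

The longest chain under emp36 runs emp36 → emp12 → emp17, which is 2 levels below emp36.

2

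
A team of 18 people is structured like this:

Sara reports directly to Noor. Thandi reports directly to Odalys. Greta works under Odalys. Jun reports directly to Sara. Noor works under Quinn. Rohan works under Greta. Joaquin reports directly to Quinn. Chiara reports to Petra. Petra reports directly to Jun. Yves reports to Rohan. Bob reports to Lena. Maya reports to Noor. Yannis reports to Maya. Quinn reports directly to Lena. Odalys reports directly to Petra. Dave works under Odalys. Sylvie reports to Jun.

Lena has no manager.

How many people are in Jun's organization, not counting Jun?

9

Jun directly manages Petra, Sylvie. Under Petra: Chiara, Odalys, Dave, Thandi, Greta, Rohan, Yves (7). Sylvie has no reports. So Jun's organization is 2 direct reports plus everyone under them: 8 + 1 = 9.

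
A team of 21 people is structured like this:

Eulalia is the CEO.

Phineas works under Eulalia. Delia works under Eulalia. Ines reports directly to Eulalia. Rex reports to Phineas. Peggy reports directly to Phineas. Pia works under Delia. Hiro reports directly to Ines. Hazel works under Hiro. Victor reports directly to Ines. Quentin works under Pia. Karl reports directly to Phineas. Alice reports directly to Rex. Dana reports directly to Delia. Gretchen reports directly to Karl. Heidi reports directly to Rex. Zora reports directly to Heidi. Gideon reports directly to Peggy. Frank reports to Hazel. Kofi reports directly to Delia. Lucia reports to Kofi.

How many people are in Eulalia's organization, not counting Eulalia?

Eulalia directly manages Phineas, Delia, Ines. Under Phineas: Karl, Gretchen, Peggy, Gideon, Rex, Heidi, Zora, Alice (8). Under Delia: Kofi, Lucia, Dana, Pia, Quentin (5). Under Ines: Victor, Hiro, Hazel, Frank (4). So Eulalia's organization is 3 direct reports plus everyone under them: 9 + 6 + 5 = 20.

20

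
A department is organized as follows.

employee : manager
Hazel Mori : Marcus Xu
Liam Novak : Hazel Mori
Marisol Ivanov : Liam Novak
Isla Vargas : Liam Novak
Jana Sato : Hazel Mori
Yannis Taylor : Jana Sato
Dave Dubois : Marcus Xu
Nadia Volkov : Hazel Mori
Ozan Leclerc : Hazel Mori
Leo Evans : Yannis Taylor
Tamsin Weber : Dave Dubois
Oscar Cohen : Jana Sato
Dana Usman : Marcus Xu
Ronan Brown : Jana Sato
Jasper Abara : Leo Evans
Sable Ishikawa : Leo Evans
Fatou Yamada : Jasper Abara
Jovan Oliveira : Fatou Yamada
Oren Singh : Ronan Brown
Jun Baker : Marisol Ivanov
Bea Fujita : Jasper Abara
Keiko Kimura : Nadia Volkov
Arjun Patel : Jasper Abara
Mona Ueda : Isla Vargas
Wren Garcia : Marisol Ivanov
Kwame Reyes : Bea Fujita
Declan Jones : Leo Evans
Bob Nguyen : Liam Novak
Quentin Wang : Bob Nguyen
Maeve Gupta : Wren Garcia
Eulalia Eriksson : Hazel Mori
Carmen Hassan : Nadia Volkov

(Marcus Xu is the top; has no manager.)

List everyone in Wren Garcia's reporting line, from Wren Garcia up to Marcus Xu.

Wren Garcia reports to Marisol Ivanov. Marisol Ivanov reports to Liam Novak. Liam Novak reports to Hazel Mori. Hazel Mori reports to Marcus Xu. Marcus Xu is at the top.

Wren Garcia -> Marisol Ivanov -> Liam Novak -> Hazel Mori -> Marcus Xu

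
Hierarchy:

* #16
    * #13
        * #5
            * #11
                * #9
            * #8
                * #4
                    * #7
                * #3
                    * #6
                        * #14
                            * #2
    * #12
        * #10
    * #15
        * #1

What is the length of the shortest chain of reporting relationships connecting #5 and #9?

#9 is in #5's organization: the chain from #9 up to #5 is #9 → #11 → #5, which is 2 links.

2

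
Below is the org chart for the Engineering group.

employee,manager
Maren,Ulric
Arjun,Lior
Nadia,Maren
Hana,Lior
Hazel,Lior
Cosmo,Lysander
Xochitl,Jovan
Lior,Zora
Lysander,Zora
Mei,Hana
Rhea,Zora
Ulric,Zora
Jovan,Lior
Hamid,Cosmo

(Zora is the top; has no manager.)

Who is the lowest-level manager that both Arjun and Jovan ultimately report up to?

Lior

Arjun's chain of managers is Lior, Zora. Jovan's chain of managers is Lior, Zora. The first manager that appears in both chains is Lior.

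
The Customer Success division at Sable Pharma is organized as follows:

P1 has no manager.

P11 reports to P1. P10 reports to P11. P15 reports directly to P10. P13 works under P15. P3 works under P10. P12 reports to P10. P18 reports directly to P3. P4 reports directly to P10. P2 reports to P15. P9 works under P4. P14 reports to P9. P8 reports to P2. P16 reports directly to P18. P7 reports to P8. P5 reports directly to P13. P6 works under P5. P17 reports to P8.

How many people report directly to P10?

4

P10 directly manages P15, P3, P12, P4. That is 4 direct reports.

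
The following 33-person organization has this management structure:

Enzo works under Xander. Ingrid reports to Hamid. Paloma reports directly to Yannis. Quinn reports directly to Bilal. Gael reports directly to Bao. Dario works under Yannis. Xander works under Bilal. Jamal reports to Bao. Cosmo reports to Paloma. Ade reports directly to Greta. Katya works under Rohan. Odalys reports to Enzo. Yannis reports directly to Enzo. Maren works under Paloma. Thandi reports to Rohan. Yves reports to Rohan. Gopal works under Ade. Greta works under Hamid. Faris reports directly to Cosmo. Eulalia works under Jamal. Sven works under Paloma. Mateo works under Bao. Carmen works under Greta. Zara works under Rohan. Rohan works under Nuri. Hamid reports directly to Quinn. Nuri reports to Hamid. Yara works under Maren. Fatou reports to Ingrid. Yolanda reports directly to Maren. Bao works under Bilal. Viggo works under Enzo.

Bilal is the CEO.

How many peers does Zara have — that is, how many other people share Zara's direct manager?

3

Zara reports to Rohan. Rohan's other direct reports are Katya, Thandi, Yves — 3 peers.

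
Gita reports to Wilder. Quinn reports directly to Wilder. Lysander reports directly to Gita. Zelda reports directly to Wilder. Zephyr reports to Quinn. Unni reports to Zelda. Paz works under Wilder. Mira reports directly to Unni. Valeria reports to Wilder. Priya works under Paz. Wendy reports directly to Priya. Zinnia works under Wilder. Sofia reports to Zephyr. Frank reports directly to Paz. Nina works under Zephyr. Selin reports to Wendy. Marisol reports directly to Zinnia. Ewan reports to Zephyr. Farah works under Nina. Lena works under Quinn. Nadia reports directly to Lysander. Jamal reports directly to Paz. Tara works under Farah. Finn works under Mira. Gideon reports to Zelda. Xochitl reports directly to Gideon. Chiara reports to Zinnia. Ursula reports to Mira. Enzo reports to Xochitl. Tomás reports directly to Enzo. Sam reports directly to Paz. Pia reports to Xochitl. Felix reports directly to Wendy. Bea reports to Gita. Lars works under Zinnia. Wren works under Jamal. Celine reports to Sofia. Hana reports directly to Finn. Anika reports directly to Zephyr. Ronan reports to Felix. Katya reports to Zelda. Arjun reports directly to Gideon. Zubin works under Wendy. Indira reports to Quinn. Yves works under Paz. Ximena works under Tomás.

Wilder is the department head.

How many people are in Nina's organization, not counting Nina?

2

Nina directly manages Farah. Under Farah: Tara (1). That's 2 in total.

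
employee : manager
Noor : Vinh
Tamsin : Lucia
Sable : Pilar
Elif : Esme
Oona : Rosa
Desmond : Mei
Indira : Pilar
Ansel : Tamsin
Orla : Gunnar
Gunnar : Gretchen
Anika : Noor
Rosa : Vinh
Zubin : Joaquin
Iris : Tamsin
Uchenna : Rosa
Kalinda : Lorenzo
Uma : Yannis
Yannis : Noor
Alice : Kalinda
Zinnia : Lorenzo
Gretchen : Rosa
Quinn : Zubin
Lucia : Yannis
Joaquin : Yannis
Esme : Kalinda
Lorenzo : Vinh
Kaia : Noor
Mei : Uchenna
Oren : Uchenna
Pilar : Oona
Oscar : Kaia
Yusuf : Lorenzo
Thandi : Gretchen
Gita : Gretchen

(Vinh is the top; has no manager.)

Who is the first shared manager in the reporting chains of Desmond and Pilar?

Rosa

Desmond's chain of managers is Mei, Uchenna, Rosa, Vinh. Pilar's chain of managers is Oona, Rosa, Vinh. The first manager that appears in both chains is Rosa.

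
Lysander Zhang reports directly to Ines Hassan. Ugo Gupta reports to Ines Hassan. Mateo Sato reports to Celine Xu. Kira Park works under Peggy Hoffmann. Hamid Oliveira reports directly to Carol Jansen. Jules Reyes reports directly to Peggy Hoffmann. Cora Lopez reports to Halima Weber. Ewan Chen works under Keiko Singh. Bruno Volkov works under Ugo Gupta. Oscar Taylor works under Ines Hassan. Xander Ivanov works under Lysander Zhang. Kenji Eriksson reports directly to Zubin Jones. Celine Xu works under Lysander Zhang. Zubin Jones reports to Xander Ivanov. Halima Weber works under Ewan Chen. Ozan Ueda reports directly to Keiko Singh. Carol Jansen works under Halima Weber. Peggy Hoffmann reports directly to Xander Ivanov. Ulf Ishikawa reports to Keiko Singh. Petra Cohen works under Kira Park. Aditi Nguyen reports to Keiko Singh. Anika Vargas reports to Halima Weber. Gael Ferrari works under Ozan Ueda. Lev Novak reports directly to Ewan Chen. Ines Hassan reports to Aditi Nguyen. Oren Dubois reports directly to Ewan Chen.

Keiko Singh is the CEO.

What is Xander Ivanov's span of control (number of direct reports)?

2

Xander Ivanov directly manages Zubin Jones, Peggy Hoffmann. That is 2 direct reports.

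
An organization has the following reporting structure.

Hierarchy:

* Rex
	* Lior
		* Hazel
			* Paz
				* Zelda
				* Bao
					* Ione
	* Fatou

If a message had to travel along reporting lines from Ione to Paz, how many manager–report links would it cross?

Ione is in Paz's organization: the chain from Ione up to Paz is Ione → Bao → Paz, which is 2 links.

2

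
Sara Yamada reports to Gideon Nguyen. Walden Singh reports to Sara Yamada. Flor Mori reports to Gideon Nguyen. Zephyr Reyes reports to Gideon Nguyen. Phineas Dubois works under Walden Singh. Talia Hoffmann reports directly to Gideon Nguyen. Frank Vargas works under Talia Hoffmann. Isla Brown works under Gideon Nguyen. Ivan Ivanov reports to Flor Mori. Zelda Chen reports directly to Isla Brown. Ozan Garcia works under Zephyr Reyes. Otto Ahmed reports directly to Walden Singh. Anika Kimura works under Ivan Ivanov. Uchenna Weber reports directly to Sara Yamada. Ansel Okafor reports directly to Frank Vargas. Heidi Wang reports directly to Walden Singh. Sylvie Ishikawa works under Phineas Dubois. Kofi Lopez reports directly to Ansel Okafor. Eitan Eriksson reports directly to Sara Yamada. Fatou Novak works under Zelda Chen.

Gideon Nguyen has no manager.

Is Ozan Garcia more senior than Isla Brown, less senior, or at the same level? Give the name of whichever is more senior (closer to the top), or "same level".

Isla Brown

Ozan Garcia is 2 levels below Gideon Nguyen; Isla Brown is 1. Isla Brown is higher.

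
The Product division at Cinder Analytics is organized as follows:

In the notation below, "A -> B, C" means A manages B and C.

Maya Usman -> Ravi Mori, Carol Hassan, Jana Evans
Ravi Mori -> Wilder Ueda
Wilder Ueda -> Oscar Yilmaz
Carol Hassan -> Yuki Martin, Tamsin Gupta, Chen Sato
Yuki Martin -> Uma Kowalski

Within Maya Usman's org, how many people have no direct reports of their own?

The people in Maya Usman's organization with no one reporting to them are Jana Evans, Chen Sato, Tamsin Gupta, Uma Kowalski, Oscar Yilmaz. That is 5.

5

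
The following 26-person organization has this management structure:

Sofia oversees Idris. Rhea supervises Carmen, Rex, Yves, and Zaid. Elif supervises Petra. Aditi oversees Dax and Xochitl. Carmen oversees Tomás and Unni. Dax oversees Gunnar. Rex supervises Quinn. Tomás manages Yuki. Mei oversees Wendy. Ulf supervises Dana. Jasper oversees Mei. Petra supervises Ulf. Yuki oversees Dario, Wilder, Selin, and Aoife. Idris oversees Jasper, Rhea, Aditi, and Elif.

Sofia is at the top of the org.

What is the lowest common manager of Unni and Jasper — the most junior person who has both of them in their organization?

Unni's chain of managers is Carmen, Rhea, Idris, Sofia. Jasper's chain of managers is Idris, Sofia. The first manager that appears in both chains is Idris.

Idris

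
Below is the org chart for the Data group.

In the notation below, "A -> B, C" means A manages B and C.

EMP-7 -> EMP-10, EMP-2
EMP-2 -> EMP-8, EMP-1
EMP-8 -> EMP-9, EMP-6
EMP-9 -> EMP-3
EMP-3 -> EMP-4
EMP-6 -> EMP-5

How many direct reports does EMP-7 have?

EMP-7 directly manages EMP-10, EMP-2. That is 2 direct reports.

2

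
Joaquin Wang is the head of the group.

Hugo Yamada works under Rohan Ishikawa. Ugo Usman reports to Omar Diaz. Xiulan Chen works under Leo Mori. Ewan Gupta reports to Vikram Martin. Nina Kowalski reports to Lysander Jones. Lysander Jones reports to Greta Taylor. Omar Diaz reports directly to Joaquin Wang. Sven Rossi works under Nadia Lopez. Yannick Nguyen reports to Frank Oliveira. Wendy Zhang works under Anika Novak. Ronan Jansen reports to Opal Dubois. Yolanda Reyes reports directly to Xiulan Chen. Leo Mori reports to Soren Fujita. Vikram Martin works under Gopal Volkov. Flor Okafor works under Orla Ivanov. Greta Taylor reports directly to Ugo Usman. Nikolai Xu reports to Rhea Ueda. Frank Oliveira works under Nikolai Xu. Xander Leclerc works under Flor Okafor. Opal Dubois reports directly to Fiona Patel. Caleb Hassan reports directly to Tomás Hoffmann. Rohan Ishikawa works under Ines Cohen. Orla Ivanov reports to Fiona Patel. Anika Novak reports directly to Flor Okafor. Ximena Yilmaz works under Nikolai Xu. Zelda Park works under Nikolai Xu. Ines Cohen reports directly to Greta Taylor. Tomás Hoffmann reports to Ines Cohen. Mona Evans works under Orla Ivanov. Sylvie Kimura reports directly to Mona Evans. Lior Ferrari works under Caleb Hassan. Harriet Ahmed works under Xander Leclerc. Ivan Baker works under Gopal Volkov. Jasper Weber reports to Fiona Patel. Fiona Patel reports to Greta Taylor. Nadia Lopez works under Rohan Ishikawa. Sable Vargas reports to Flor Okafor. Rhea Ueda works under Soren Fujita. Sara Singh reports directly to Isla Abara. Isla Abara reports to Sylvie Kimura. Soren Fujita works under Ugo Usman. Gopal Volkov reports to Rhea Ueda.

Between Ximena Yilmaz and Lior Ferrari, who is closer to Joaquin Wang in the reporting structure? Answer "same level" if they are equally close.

Ximena Yilmaz

Ximena Yilmaz is 6 levels below Joaquin Wang; Lior Ferrari is 7. Ximena Yilmaz is higher.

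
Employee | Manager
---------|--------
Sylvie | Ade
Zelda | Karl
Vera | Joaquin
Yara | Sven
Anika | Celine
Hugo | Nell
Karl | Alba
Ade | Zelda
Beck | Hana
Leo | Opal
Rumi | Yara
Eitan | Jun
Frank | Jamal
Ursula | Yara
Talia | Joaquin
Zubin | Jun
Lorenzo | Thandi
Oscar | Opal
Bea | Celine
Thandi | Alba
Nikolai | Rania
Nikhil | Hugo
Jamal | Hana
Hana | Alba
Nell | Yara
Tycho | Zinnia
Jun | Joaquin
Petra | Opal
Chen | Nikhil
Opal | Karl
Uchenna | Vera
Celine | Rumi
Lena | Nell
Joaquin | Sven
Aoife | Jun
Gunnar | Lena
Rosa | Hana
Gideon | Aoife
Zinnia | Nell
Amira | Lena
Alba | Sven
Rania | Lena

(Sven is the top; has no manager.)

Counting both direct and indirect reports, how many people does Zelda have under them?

Zelda directly manages Ade. Under Ade: Sylvie (1). That's 2 in total.

2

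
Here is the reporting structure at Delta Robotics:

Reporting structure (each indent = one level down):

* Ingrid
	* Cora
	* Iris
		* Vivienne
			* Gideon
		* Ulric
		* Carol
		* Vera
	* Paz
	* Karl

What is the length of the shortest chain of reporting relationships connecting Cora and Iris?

Cora is 1 level below Ingrid, and Iris is 1 level below Ingrid (their lowest common manager). The shortest path runs up from Cora to Ingrid and back down to Iris: 1 + 1 = 2 links.

2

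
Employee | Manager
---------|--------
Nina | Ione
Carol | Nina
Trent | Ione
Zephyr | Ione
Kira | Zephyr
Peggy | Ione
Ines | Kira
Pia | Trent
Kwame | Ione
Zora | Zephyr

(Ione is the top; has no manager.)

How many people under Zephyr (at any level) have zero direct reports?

2

The people in Zephyr's organization with no one reporting to them are Zora, Ines. That is 2.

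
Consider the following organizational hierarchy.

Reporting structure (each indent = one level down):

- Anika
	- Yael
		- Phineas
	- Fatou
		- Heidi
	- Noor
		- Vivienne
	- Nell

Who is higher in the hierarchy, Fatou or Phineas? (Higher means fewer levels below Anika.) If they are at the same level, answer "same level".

Fatou is 1 level below Anika; Phineas is 2. Fatou is higher.

Fatou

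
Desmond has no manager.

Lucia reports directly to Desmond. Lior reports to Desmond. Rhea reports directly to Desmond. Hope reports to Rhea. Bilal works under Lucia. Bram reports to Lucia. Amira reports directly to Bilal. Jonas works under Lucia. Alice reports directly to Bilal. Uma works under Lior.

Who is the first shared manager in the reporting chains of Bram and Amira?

Lucia

Bram's chain of managers is Lucia, Desmond. Amira's chain of managers is Bilal, Lucia, Desmond. The first manager that appears in both chains is Lucia.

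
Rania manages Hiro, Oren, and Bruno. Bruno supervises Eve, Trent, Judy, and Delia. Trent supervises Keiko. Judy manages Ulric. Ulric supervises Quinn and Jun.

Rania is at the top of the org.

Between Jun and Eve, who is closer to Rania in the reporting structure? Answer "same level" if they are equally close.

Jun is 4 levels below Rania; Eve is 2. Eve is higher.

Eve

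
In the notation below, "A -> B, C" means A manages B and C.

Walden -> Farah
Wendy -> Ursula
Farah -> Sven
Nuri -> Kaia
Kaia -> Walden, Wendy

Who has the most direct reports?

Direct-report counts: Nuri has 1; Kaia has 2; Wendy has 1; Walden has 1; Farah has 1. The largest is 2, held by Kaia.

Kaia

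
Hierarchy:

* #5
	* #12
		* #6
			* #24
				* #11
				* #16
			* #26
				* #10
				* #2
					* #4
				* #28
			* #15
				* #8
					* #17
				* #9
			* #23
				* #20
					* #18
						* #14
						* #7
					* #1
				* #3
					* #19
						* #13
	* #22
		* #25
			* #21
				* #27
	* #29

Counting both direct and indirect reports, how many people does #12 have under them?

22

#12 directly manages #6. Under #6: #23, #3, #19, #13, #20, #1, #18, #7, #14, #15, #9, #8, #17, #26, #28, #2, #4, #10, #24, #16, #11 (21). That's 22 in total.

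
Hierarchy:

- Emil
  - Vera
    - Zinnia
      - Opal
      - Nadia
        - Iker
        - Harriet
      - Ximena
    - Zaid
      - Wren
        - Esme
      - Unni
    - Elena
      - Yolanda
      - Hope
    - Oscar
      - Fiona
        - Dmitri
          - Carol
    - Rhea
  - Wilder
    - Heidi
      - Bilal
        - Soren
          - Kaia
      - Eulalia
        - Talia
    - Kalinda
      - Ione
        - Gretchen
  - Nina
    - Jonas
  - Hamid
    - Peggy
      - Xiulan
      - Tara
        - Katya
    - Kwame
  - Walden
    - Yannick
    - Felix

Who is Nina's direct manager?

Nina reports directly to Emil.

Emil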